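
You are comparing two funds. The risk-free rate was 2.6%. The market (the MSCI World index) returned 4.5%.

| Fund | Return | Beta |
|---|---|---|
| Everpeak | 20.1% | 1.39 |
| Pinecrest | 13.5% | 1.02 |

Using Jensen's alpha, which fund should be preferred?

Everpeak

Everpeak: α = 20.1% − [2.6% + 1.39 × (4.5% − 2.6%)] = 14.859
Pinecrest: α = 13.5% − [2.6% + 1.02 × (4.5% − 2.6%)] = 8.962
Highest: Everpeak (14.859).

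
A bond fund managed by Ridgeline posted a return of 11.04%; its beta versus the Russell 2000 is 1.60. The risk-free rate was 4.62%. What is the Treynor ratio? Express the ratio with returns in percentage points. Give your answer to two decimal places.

4.01

Treynor = (Rp − Rf) / β = (11.04% − 4.62%) / 1.60 = 6.42 / 1.60 = 4.0125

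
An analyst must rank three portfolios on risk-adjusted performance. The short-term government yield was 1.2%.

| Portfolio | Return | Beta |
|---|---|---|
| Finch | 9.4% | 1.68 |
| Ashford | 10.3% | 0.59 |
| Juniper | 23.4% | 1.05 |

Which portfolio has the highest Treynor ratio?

Juniper

Finch: Treynor = (9.4% − 1.2%) / 1.68 = 4.881
Ashford: Treynor = (10.3% − 1.2%) / 0.59 = 15.424
Juniper: Treynor = (23.4% − 1.2%) / 1.05 = 21.143
Highest: Juniper (21.143).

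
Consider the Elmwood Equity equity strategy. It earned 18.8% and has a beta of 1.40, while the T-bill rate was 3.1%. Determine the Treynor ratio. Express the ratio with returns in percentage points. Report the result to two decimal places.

11.21

Treynor = (Rp − Rf) / β = (18.8% − 3.1%) / 1.40 = 15.70 / 1.40 = 11.2143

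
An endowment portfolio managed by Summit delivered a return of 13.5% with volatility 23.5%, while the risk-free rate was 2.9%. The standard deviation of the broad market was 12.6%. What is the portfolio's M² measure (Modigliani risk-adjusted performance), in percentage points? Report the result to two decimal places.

Sharpe = (Rp − Rf) / σp = (13.5% − 2.9%) / 23.5% = 0.4511
M² = Rf + Sharpe × σm = 2.9% + 0.4511 × 12.6% = 8.5839%

8.58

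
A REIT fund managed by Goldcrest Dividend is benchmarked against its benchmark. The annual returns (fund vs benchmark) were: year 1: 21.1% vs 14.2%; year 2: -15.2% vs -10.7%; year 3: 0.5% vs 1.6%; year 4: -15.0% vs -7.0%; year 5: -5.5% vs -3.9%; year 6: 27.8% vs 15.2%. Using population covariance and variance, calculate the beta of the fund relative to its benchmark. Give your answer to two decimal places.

1.65

r̄p = 2.2833%,  r̄m = 1.5667%
Cov = Σ(rp − r̄p)(rm − r̄m) / 6 = 165.1011
Var(rm) = Σ(rm − r̄m)² / 6 = 99.8689
β = Cov / Var = 165.1011 / 99.8689 = 1.6532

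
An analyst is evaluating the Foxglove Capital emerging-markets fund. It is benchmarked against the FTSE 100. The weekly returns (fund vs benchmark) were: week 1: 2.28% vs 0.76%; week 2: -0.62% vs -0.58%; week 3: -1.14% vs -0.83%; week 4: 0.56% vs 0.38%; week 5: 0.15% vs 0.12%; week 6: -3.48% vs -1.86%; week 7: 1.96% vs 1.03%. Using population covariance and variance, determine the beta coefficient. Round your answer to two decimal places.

r̄p = -0.0414%,  r̄m = -0.1400%
Cov = Σ(rp − r̄p)(rm − r̄m) / 7 = 1.6743
Var(rm) = Σ(rm − r̄m)² / 7 = 0.8779
β = Cov / Var = 1.6743 / 0.8779 = 1.9072

1.91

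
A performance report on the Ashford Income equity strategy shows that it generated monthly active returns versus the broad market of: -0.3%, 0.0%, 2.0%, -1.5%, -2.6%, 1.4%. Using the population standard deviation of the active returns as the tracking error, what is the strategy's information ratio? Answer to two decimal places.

-0.11

r̄ = (-0.3 + 0 + 2 − 1.5 − 2.6 + 1.4) / 6 = -0.1667%
Population σ = √[Σ(r − r̄)² / 6] = √[14.8933 / 6] = √2.4822 = 1.5755%
IR = r̄ / tracking error = -0.1667 / 1.5755 = -0.1058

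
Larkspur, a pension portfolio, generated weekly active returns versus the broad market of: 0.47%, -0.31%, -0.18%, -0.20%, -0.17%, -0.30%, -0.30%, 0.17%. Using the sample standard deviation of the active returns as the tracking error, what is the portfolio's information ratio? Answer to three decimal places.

-0.368

μ = (0.47 − 0.31 − 0.18 − 0.2 − 0.17 − 0.3 − 0.3 + 0.17) / 8 = -0.820 / 8 = -0.1025%
Sample std dev = √[0.5432 / 7] = 0.2786%
IR = μ / tracking error = -0.1025 / 0.2786 = -0.3679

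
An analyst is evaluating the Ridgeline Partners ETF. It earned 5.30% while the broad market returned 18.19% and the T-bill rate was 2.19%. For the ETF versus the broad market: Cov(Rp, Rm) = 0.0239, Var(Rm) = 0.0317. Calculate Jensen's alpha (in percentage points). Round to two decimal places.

β = Cov / Var = 0.0239 / 0.0317 = 0.7539
E[R] = Rf + β(Rm − Rf) = 2.19% + 0.7539 × (18.19% − 2.19%) = 14.2524%
α = Rp − E[R] = 5.30% − 14.2524% = -8.9524

-8.95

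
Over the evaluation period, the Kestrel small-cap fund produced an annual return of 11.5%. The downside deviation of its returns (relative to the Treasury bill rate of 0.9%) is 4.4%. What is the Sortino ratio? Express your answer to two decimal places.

2.41

Sortino = (Rp − Rf) / σd = (11.5% − 0.9%) / 4.4% = 10.60% / 4.4% = 2.4091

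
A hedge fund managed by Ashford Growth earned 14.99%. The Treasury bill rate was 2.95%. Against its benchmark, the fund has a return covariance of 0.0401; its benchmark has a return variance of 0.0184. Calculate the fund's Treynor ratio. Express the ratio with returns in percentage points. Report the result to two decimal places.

β = Cov / Var = 0.0401 / 0.0184 = 2.1793
Treynor = (Rp − Rf) / β = (14.99% − 2.95%) / 2.1793 = 12.04 / 2.1793 = 5.5247

5.52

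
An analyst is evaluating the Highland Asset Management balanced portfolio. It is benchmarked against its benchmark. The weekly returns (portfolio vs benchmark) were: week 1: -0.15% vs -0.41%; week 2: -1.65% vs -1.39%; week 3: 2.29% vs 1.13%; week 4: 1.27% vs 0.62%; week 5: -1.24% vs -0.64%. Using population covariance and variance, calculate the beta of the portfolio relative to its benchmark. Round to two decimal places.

r̄p = 0.1040%,  r̄m = -0.1380%
Cov = Σ(rp − r̄p)(rm − r̄m) / 5 = 1.3191
Var(rm) = Σ(rm − r̄m)² / 5 = 0.8152
β = Cov / Var = 1.3191 / 0.8152 = 1.6181

1.62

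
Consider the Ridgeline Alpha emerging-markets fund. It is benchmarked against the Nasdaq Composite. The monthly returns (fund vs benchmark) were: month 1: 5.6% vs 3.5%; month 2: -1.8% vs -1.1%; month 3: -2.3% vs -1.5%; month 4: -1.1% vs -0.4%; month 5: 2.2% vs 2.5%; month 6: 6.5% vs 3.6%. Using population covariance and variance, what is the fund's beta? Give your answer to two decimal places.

1.59

r̄p = 1.5167%,  r̄m = 1.1000%
Cov = Σ(rp − r̄p)(rm − r̄m) / 6 = 7.3933
Var(rm) = Σ(rm − r̄m)² / 6 = 4.6367
β = Cov / Var = 7.3933 / 4.6367 = 1.5945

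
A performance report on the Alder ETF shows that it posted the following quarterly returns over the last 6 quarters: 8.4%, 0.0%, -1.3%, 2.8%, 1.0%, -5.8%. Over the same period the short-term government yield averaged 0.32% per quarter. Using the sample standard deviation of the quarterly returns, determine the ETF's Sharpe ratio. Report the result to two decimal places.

Mean return r̄ = 5.10 / 6 = 0.8500%
Sample σ = √[Σ(r − r̄)² / 5] = √[110.3950 / 5] = √22.0790 = 4.6988%
Sharpe = (r̄ − rf) / σ = (0.8500 − 0.32) / 4.6988 = 0.5300 / 4.6988 = 0.1128

0.11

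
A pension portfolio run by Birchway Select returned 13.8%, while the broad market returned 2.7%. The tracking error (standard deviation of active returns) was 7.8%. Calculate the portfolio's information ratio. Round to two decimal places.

IR = (Rp − Rb) / TE = (13.8% − 2.7%) / 7.8% = 11.10% / 7.8% = 1.4231

1.42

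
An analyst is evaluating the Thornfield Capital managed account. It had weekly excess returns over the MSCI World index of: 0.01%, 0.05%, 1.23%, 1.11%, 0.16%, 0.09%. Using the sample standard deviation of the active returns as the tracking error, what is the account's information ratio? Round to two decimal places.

r̄ = (0.01 + 0.05 + 1.23 + 1.11 + 0.16 + 0.09) / 6 = 0.4417%
Sample σ = √[Σ(r − r̄)² / 5] = √[1.6109 / 5] = √0.3222 = 0.5676%
IR = r̄ / tracking error = 0.4417 / 0.5676 = 0.7782

0.78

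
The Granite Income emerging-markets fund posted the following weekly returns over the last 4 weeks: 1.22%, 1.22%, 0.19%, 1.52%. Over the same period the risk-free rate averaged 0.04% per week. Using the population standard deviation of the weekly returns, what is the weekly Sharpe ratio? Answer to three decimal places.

μ = (1.22 + 1.22 + 0.19 + 1.52) / 4 = 1.0375%
Population std dev = √[1.0177 / 4] = 0.5044%
Sharpe = (μ − rf) / σ = (1.0375 − 0.04) / 0.5044 = 0.9975 / 0.5044 = 1.9776

1.978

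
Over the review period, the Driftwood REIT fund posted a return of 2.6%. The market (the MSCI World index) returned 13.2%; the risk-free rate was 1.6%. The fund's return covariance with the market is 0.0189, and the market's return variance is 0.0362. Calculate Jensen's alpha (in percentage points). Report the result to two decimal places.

β = Cov / Var = 0.0189 / 0.0362 = 0.5221
E[R] = Rf + β(Rm − Rf) = 1.6% + 0.5221 × (13.2% − 1.6%) = 7.6564%
α = Rp − E[R] = 2.6% − 7.6564% = -5.0564

-5.06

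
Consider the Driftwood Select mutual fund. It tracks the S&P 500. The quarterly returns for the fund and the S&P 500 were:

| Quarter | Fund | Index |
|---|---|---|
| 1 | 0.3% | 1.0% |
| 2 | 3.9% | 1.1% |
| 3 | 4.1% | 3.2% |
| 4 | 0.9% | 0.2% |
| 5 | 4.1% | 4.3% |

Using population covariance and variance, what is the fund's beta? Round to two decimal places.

0.80

r̄p = 2.6600%,  r̄m = 1.9600%
Cov = Σ(rp − r̄p)(rm − r̄m) / 5 = 1.8904
Var(rm) = Σ(rm − r̄m)² / 5 = 2.3544
β = Cov / Var = 1.8904 / 2.3544 = 0.8029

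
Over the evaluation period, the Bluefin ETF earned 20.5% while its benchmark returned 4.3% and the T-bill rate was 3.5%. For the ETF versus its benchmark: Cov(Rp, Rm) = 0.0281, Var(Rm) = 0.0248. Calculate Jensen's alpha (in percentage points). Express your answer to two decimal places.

β = Cov / Var = 0.0281 / 0.0248 = 1.1331
E[R] = Rf + β(Rm − Rf) = 3.5% + 1.1331 × (4.3% − 3.5%) = 4.4065%
α = Rp − E[R] = 20.5% − 4.4065% = 16.0935

16.09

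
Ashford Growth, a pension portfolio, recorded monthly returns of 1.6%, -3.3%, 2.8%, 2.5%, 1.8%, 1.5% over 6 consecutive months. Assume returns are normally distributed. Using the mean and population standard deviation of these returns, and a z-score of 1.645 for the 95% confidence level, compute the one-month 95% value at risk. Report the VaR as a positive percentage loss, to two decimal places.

2.21

Mean return μ = 6.90 / 6 = 1.1500%
Σ(r − μ)² = (1.6 − 1.1500)² + (-3.3 − 1.1500)² + … = 25.0950
population σ = √(25.0950 / 6) = √4.1825 = 2.0451%
VaR = −(μ − z·σ) = −(1.1500 − 1.645 × 2.0451) = −(-2.2142) = 2.2142%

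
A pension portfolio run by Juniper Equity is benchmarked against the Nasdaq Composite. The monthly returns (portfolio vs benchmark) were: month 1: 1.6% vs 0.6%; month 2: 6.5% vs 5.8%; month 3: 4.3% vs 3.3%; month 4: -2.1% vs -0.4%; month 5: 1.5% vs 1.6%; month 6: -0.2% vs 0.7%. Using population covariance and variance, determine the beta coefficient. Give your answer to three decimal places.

1.306

r̄p = 1.9333%,  r̄m = 1.9333%
Cov = Σ(rp − r̄p)(rm − r̄m) / 6 = 5.5872
Var(rm) = Σ(rm − r̄m)² / 6 = 4.2789
β = Cov / Var = 5.5872 / 4.2789 = 1.3058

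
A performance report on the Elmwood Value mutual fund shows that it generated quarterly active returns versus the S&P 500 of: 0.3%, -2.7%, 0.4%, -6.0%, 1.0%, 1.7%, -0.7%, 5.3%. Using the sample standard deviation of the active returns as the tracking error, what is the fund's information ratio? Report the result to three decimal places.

Mean return μ = -0.70 / 8 = -0.0875%
Sample std dev = √[75.9488 / 7] = 3.2939%
IR = μ / tracking error = -0.0875 / 3.2939 = -0.0266

-0.027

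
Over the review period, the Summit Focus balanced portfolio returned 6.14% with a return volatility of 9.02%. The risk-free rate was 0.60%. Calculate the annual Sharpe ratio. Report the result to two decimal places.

Sharpe = (Rp − Rf) / σp = (6.14% − 0.60%) / 9.02% = 5.54% / 9.02% = 0.6142

0.61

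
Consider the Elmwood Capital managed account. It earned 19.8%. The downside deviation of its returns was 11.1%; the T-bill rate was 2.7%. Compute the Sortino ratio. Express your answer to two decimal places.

1.54

Sortino = (Rp − Rf) / σd = (19.8% − 2.7%) / 11.1% = 17.10% / 11.1% = 1.5405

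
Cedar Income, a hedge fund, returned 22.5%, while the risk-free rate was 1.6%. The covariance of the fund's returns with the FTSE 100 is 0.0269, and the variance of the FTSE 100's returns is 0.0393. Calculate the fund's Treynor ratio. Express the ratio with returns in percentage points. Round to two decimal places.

β = Cov / Var = 0.0269 / 0.0393 = 0.6845
Treynor = (Rp − Rf) / β = (22.5% − 1.6%) / 0.6845 = 20.90 / 0.6845 = 30.5332

30.53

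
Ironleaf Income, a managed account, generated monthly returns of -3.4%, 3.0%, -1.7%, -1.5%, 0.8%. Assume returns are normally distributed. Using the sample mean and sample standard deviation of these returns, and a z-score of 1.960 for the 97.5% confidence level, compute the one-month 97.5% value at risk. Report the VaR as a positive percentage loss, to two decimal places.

5.44

Mean return μ = -2.80 / 5 = -0.5600%
Sample std dev = √[24.7720 / 4] = 2.4886%
VaR = −(μ − z·σ) = −(-0.5600 − 1.960 × 2.4886) = −(-5.4377) = 5.4377%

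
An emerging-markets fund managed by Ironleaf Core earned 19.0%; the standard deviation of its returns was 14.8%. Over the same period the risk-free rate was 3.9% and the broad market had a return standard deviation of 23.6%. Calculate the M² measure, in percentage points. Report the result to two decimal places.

27.98

Sharpe = (Rp − Rf) / σp = (19.0% − 3.9%) / 14.8% = 1.0203
M² = Rf + Sharpe × σm = 3.9% + 1.0203 × 23.6% = 27.9791%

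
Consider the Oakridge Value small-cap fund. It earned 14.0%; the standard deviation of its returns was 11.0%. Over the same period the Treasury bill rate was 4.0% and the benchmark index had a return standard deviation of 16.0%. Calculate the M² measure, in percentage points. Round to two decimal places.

18.55

Sharpe = (Rp − Rf) / σp = (14.0% − 4.0%) / 11.0% = 0.9091
M² = Rf + Sharpe × σm = 4.0% + 0.9091 × 16.0% = 18.5456%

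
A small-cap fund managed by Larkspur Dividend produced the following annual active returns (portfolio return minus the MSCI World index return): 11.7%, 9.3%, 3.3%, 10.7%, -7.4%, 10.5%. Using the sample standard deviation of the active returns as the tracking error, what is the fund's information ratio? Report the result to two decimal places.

0.86

Mean return r̄ = 38.10 / 6 = 6.3500%
Σ(r − r̄)² = 271.8350; sample σ = √(271.8350/5) = 7.3734%
IR = r̄ / tracking error = 6.3500 / 7.3734 = 0.8612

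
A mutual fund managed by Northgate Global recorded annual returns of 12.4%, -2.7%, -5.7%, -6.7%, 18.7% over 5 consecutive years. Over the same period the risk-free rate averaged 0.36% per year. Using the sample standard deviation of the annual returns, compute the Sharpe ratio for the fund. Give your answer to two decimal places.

Mean return r̄ = 16.00 / 5 = 3.2000%
Σ(r − r̄)² = (12.4 − 3.2000)² + (-2.7 − 3.2000)² + … = 536.9200
σ = √[536.9200 / 4] = 11.5858%
Sharpe = (r̄ − rf) / σ = (3.2000 − 0.36) / 11.5858 = 2.8400 / 11.5858 = 0.2451

0.25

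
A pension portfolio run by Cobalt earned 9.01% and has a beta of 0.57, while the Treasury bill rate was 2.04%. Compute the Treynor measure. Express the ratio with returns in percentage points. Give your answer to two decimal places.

12.23

Treynor = (Rp − Rf) / β = (9.01% − 2.04%) / 0.57 = 6.97 / 0.57 = 12.2281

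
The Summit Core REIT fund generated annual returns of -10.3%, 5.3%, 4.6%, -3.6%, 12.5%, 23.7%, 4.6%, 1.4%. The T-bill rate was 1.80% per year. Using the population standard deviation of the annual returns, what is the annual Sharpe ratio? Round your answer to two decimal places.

r̄ = (-10.3 + 5.3 + 4.6 − 3.6 + 12.5 + 23.7 + 4.6 + 1.4) / 8 = 4.7750%
Σ(r − r̄)² = 726.9550; population σ = √(726.9550/8) = 9.5325%
Sharpe = (r̄ − rf) / σ = (4.7750 − 1.8) / 9.5325 = 2.9750 / 9.5325 = 0.3121

0.31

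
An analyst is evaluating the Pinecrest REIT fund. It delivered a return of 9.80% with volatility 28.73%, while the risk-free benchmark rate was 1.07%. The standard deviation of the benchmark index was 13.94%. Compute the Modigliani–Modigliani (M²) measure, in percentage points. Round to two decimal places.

Sharpe = (Rp − Rf) / σp = (9.80% − 1.07%) / 28.73% = 0.3039
M² = Rf + Sharpe × σm = 1.07% + 0.3039 × 13.94% = 5.3064%

5.31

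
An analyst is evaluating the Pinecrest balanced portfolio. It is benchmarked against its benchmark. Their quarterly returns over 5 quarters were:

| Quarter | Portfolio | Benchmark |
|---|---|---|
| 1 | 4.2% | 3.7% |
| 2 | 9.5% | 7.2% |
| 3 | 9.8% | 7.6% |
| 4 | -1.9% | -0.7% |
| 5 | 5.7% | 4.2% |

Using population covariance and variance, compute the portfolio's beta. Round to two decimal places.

1.42

r̄p = 5.4600%,  r̄m = 4.4000%
Cov = Σ(rp − r̄p)(rm − r̄m) / 5 = 12.7140
Var(rm) = Σ(rm − r̄m)² / 5 = 8.9240
β = Cov / Var = 12.7140 / 8.9240 = 1.4247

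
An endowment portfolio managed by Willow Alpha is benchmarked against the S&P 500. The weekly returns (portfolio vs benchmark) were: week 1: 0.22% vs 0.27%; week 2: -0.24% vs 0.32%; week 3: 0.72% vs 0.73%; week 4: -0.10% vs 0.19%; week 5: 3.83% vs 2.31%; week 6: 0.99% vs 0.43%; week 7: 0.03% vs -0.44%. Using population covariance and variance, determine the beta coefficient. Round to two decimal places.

r̄p = 0.7786%,  r̄m = 0.5443%
Cov = Σ(rp − r̄p)(rm − r̄m) / 7 = 0.9689
Var(rm) = Σ(rm − r̄m)² / 7 = 0.6265
β = Cov / Var = 0.9689 / 0.6265 = 1.5465

1.55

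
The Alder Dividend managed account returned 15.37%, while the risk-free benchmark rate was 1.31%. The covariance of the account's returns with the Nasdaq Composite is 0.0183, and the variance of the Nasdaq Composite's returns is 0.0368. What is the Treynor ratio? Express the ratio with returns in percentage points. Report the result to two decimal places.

28.27

β = Cov / Var = 0.0183 / 0.0368 = 0.4973
Treynor = (Rp − Rf) / β = (15.37% − 1.31%) / 0.4973 = 14.06 / 0.4973 = 28.2727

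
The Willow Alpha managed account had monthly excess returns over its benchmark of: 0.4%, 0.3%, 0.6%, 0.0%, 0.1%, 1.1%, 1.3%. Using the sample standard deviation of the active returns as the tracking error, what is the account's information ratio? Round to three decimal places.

1.102

r̄ = (0.4 + 0.3 + 0.6 + 0 + 0.1 + 1.1 + 1.3) / 7 = 0.5429%
Sample σ = √[Σ(r − r̄)² / 6] = √[1.4571 / 6] = √0.2429 = 0.4928%
IR = r̄ / tracking error = 0.5429 / 0.4928 = 1.1017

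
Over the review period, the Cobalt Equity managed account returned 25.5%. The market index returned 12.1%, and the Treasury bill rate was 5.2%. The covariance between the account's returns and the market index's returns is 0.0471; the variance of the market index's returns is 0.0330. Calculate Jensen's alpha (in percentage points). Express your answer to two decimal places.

β = Cov / Var = 0.0471 / 0.0330 = 1.4273
E[R] = Rf + β(Rm − Rf) = 5.2% + 1.4273 × (12.1% − 5.2%) = 15.0484%
α = Rp − E[R] = 25.5% − 15.0484% = 10.4516

10.45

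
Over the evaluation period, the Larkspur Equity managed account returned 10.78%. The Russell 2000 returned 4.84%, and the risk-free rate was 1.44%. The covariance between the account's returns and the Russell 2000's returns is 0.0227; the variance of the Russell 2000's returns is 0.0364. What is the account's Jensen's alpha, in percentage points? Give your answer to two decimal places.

7.22

β = Cov / Var = 0.0227 / 0.0364 = 0.6236
E[R] = Rf + β(Rm − Rf) = 1.44% + 0.6236 × (4.84% − 1.44%) = 3.5602%
α = Rp − E[R] = 10.78% − 3.5602% = 7.2198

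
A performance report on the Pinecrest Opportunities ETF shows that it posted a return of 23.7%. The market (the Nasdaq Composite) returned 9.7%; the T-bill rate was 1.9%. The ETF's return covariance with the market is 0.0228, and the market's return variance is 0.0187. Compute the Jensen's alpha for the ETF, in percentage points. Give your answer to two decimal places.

β = Cov / Var = 0.0228 / 0.0187 = 1.2193
E[R] = Rf + β(Rm − Rf) = 1.9% + 1.2193 × (9.7% − 1.9%) = 11.4105%
α = Rp − E[R] = 23.7% − 11.4105% = 12.2895

12.29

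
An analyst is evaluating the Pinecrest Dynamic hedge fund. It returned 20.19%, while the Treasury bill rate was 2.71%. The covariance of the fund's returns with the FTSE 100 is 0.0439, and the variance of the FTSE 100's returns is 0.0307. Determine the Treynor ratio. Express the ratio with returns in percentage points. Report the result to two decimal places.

12.22

β = Cov / Var = 0.0439 / 0.0307 = 1.4300
Treynor = (Rp − Rf) / β = (20.19% − 2.71%) / 1.4300 = 17.48 / 1.4300 = 12.2238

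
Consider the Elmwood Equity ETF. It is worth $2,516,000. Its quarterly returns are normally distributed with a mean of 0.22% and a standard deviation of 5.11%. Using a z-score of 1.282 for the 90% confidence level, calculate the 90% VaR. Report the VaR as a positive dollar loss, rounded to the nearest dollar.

Return at the 90% tail: μ − z·σ = 0.22% − 1.282 × 5.11% = 0.22 − 6.55102 = -6.33102%
VaR = −(-6.33102%) × $2,516,000 = 6.33102% × $2,516,000 = $159,288

$159,288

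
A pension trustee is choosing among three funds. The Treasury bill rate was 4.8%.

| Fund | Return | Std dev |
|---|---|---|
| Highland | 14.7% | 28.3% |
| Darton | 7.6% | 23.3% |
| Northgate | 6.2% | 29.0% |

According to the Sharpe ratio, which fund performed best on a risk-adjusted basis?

Highland: Sharpe ratio = (14.7% − 4.8%) / 28.3% = 0.350
Darton: Sharpe ratio = (7.6% − 4.8%) / 23.3% = 0.120
Northgate: Sharpe ratio = (6.2% − 4.8%) / 29.0% = 0.048
Highest: Highland (0.350).

Highland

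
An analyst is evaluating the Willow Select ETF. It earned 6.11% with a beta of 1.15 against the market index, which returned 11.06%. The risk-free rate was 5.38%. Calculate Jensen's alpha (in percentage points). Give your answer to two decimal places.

CAPM expected return = Rf + β(Rm − Rf) = 5.38% + 1.15 × (11.06% − 5.38%) = 5.38 + 1.15 × 5.68 = 11.9120%
Jensen's α = Rp − E[R] = 6.11% − 11.9120% = -5.8020

-5.80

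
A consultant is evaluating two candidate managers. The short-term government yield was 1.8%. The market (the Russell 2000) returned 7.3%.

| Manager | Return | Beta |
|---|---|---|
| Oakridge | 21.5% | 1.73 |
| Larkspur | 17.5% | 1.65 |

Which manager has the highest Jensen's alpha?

Oakridge

Oakridge: α = 21.5% − [1.8% + 1.73 × (7.3% − 1.8%)] = 10.185
Larkspur: α = 17.5% − [1.8% + 1.65 × (7.3% − 1.8%)] = 6.625
Highest: Oakridge (10.185).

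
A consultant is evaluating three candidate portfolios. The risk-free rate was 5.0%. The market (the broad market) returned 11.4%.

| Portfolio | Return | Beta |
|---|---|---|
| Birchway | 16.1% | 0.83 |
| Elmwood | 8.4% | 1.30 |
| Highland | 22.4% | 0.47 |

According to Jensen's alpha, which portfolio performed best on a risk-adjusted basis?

Highland

Birchway: α = 16.1% − [5.0% + 0.83 × (11.4% − 5.0%)] = 5.788
Elmwood: α = 8.4% − [5.0% + 1.30 × (11.4% − 5.0%)] = -4.920
Highland: α = 22.4% − [5.0% + 0.47 × (11.4% − 5.0%)] = 14.392
Highest: Highland (14.392).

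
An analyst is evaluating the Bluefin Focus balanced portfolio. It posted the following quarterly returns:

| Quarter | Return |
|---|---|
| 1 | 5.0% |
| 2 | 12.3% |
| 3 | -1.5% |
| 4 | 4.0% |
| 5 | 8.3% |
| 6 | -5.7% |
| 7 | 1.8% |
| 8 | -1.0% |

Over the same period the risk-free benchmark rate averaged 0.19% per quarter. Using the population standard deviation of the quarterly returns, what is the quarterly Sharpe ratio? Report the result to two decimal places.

μ = (5 + 12.3 − 1.5 + 4 + 8.3 − 5.7 + 1.8 − 1) / 8 = 23.20 / 8 = 2.9000%
Σ(r − μ)² = (5 − 2.9000)² + (12.3 − 2.9000)² + (-1.5 − 2.9000)² + … = 232.8800
σ = √[232.8800 / 8] = 5.3954%
Sharpe = (μ − rf) / σ = (2.9000 − 0.19) / 5.3954 = 2.7100 / 5.3954 = 0.5023

0.50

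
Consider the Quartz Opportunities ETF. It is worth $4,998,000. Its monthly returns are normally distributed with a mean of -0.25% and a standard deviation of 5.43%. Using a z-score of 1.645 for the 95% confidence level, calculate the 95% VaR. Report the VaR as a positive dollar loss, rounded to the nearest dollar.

Return at the 95% tail: μ − z·σ = -0.25% − 1.645 × 5.43% = -0.25 − 8.93235 = -9.18235%
VaR = −(-9.18235%) × $4,998,000 = 9.18235% × $4,998,000 = $458,934

$458,934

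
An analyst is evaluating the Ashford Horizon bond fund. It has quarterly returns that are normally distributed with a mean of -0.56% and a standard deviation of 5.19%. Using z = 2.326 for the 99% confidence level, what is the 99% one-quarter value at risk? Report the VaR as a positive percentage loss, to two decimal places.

12.63

VaR (as % loss) = −(μ − z·σ) = −(-0.56% − 2.326 × 5.19%) = −(-12.63194%) = 12.63194%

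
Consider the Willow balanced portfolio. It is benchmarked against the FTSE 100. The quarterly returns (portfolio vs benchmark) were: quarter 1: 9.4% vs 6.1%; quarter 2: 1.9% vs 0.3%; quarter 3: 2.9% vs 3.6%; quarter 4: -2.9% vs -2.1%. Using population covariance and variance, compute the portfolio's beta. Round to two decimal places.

r̄p = 2.8250%,  r̄m = 1.9750%
Cov = Σ(rp − r̄p)(rm − r̄m) / 4 = 13.0306
Var(rm) = Σ(rm − r̄m)² / 4 = 9.7669
β = Cov / Var = 13.0306 / 9.7669 = 1.3342

1.33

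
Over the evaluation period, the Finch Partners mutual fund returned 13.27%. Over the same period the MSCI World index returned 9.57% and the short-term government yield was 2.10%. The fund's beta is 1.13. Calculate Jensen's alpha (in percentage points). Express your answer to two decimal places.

CAPM expected return = Rf + β(Rm − Rf) = 2.10% + 1.13 × (9.57% − 2.10%) = 2.1 + 1.13 × 7.47 = 10.5411%
Jensen's α = Rp − E[R] = 13.27% − 10.5411% = 2.7289

2.73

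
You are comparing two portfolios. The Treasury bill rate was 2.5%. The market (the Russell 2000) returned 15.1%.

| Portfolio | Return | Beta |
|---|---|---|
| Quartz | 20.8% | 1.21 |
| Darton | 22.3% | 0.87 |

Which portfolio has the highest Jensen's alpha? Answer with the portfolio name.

Quartz: α = 20.8% − [2.5% + 1.21 × (15.1% − 2.5%)] = 3.054
Darton: α = 22.3% − [2.5% + 0.87 × (15.1% − 2.5%)] = 8.838
Highest: Darton (8.838).

Darton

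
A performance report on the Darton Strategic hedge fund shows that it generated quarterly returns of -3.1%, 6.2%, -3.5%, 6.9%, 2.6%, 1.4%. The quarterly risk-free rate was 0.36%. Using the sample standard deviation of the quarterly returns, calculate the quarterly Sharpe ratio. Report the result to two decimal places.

r̄ = (-3.1 + 6.2 − 3.5 + 6.9 + 2.6 + 1.4) / 6 = 1.7500%
Σ(r − r̄)² = 98.2550; sample σ = √(98.2550/5) = 4.4329%
Sharpe = (r̄ − rf) / σ = (1.7500 − 0.36) / 4.4329 = 1.3900 / 4.4329 = 0.3136

0.31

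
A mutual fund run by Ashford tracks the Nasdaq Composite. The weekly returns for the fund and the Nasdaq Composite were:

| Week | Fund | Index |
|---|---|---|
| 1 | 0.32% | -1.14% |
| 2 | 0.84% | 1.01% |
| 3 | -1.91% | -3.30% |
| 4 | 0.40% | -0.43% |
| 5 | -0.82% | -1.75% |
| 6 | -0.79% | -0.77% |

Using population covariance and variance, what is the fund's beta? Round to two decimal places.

r̄p = -0.3267%,  r̄m = -1.0633%
Cov = Σ(rp − r̄p)(rm − r̄m) / 6 = 1.0956
Var(rm) = Σ(rm − r̄m)² / 6 = 1.7110
β = Cov / Var = 1.0956 / 1.7110 = 0.6403

0.64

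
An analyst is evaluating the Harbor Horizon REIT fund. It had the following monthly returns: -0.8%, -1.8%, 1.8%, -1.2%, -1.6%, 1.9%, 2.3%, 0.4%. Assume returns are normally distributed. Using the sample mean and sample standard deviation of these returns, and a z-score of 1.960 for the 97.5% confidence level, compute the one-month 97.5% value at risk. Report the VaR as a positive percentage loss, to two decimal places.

Mean return r̄ = 1.00 / 8 = 0.1250%
Σ(r − r̄)² = (-0.8 − 0.1250)² + (-1.8 − 0.1250)² + (1.8 − 0.1250)² + … = 20.0550
σ = √[20.0550 / 7] = 1.6926%
VaR = −(r̄ − z·σ) = −(0.1250 − 1.960 × 1.6926) = −(-3.1925) = 3.1925%

3.19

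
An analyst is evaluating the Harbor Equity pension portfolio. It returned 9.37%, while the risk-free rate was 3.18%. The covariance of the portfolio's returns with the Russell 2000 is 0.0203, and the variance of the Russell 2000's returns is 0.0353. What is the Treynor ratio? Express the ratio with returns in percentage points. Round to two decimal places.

β = Cov / Var = 0.0203 / 0.0353 = 0.5751
Treynor = (Rp − Rf) / β = (9.37% − 3.18%) / 0.5751 = 6.19 / 0.5751 = 10.7633

10.76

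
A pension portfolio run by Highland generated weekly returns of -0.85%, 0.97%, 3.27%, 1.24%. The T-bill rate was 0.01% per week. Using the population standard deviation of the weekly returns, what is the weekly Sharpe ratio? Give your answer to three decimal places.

μ = (-0.85 + 0.97 + 3.27 + 1.24) / 4 = 4.630 / 4 = 1.1575%
Population std dev = √[8.5347 / 4] = 1.4607%
Sharpe = (μ − rf) / σ = (1.1575 − 0.01) / 1.4607 = 1.1475 / 1.4607 = 0.7856

0.786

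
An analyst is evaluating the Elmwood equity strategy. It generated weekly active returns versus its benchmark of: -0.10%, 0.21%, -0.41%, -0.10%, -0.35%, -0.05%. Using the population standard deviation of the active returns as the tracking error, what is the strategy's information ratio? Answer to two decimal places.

-0.65

r̄ = (-0.1 + 0.21 − 0.41 − 0.1 − 0.35 − 0.05) / 6 = -0.800 / 6 = -0.1333%
Σ(r − r̄)² = (-0.1 − (-0.1333))² + (0.21 − (-0.1333))² + (-0.41 − (-0.1333))² + … = 0.2505
σ = √[0.2505 / 6] = 0.2043%
IR = r̄ / tracking error = -0.1333 / 0.2043 = -0.6525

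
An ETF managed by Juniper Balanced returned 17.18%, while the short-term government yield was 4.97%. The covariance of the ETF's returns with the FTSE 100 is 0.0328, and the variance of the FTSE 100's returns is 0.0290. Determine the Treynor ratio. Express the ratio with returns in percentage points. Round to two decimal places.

β = Cov / Var = 0.0328 / 0.0290 = 1.1310
Treynor = (Rp − Rf) / β = (17.18% − 4.97%) / 1.1310 = 12.21 / 1.1310 = 10.7958

10.80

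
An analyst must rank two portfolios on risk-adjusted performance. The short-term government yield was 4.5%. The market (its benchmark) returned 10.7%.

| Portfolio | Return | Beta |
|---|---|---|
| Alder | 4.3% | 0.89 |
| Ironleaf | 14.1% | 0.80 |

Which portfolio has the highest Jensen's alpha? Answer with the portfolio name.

Alder: α = 4.3% − [4.5% + 0.89 × (10.7% − 4.5%)] = -5.718
Ironleaf: α = 14.1% − [4.5% + 0.80 × (10.7% − 4.5%)] = 4.640
Highest: Ironleaf (4.640).

Ironleaf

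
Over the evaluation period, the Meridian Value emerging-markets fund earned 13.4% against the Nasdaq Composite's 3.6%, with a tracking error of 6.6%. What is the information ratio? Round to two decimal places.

IR = (Rp − Rb) / TE = (13.4% − 3.6%) / 6.6% = 9.80% / 6.6% = 1.4848

1.48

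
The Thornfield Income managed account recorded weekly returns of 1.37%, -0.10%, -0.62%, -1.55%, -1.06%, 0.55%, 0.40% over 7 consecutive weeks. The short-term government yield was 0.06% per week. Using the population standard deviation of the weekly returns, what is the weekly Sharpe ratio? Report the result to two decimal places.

-0.22

r̄ = (1.37 − 0.1 − 0.62 − 1.55 − 1.06 + 0.55 + 0.4) / 7 = -0.1443%
Population σ = √[Σ(r − r̄)² / 7] = √[6.1142 / 7] = √0.8735 = 0.9346%
Sharpe = (r̄ − rf) / σ = (-0.1443 − 0.06) / 0.9346 = -0.2043 / 0.9346 = -0.2186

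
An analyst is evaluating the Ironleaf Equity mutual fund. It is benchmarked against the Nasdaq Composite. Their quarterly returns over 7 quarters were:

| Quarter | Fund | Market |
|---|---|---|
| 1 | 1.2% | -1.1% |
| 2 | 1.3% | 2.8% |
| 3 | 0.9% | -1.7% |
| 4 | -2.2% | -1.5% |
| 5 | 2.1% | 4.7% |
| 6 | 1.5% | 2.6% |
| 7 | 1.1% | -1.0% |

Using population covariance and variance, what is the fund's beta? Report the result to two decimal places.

r̄p = 0.8429%,  r̄m = 0.6857%
Cov = Σ(rp − r̄p)(rm − r̄m) / 7 = 1.8163
Var(rm) = Σ(rm − r̄m)² / 7 = 5.8212
β = Cov / Var = 1.8163 / 5.8212 = 0.3120

0.31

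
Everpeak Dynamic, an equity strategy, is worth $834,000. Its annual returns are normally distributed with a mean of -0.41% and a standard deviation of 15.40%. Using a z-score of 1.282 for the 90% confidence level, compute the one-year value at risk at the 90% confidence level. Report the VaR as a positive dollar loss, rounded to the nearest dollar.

Return at the 90% tail: μ − z·σ = -0.41% − 1.282 × 15.40% = -0.41 − 19.7428 = -20.1528%
VaR = −(-20.1528%) × $834,000 = 20.1528% × $834,000 = $168,074

$168,074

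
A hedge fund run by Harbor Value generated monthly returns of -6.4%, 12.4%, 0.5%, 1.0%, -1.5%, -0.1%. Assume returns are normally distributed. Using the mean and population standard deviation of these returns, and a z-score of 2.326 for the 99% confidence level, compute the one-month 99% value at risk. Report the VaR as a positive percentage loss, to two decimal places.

r̄ = (-6.4 + 12.4 + 0.5 + 1 − 1.5 − 0.1) / 6 = 0.9833%
Σ(r − r̄)² = 192.4283; population σ = √(192.4283/6) = 5.6632%
VaR = −(r̄ − z·σ) = −(0.9833 − 2.326 × 5.6632) = −(-12.1893) = 12.1893%

12.19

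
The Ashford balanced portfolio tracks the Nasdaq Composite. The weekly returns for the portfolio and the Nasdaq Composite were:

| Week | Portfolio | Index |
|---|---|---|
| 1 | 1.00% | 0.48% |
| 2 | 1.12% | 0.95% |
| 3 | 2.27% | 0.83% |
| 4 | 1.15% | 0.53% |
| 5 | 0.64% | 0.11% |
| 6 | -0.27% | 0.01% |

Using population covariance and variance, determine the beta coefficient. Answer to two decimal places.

r̄p = 0.9850%,  r̄m = 0.4850%
Cov = Σ(rp − r̄p)(rm − r̄m) / 6 = 0.2065
Var(rm) = Σ(rm − r̄m)² / 6 = 0.1173
β = Cov / Var = 0.2065 / 0.1173 = 1.7604

1.76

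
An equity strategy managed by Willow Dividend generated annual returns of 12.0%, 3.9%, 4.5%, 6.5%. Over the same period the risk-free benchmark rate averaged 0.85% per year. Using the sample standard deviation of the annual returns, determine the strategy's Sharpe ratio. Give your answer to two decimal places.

1.59

Mean return r̄ = 26.90 / 4 = 6.7250%
Σ(r − r̄)² = 40.8075; sample σ = √(40.8075/3) = 3.6882%
Sharpe = (r̄ − rf) / σ = (6.7250 − 0.85) / 3.6882 = 5.8750 / 3.6882 = 1.5929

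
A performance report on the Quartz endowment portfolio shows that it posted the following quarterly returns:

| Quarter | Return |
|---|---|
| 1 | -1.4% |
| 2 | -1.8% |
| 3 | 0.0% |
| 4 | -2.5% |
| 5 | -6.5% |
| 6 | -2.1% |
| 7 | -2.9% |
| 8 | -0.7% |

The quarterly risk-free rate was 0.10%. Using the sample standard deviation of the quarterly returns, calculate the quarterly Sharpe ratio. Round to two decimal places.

r̄ = (-1.4 − 1.8 + 0 − 2.5 − 6.5 − 2.1 − 2.9 − 0.7) / 8 = -17.90 / 8 = -2.2375%
Σ(r − r̄)² = (-1.4 − (-2.2375))² + (-1.8 − (-2.2375))² + … = 26.9588
σ = √[26.9588 / 7] = 1.9625%
Sharpe = (r̄ − rf) / σ = (-2.2375 − 0.1) / 1.9625 = -2.3375 / 1.9625 = -1.1911

-1.19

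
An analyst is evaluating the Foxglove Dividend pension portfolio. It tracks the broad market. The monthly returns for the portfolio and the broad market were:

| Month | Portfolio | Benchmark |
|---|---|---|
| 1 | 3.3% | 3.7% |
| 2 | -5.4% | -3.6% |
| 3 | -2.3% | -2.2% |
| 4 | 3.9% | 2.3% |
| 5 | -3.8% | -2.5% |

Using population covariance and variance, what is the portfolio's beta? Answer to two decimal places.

r̄p = -0.8600%,  r̄m = -0.4600%
Cov = Σ(rp − r̄p)(rm − r̄m) / 5 = 10.6404
Var(rm) = Σ(rm − r̄m)² / 5 = 8.3944
β = Cov / Var = 10.6404 / 8.3944 = 1.2676

1.27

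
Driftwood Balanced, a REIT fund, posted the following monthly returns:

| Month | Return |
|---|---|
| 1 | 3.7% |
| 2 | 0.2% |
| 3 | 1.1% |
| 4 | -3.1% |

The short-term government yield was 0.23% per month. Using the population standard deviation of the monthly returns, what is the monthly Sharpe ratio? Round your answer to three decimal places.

r̄ = (3.7 + 0.2 + 1.1 − 3.1) / 4 = 1.90 / 4 = 0.4750%
Σ(r − r̄)² = 23.6475; population σ = √(23.6475/4) = 2.4314%
Sharpe = (r̄ − rf) / σ = (0.4750 − 0.23) / 2.4314 = 0.2450 / 2.4314 = 0.1008

0.101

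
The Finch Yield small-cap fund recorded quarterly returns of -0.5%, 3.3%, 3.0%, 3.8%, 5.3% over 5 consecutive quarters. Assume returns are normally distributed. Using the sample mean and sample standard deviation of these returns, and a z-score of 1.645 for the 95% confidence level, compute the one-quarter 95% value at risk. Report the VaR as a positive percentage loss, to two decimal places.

0.54

r̄ = (-0.5 + 3.3 + 3 + 3.8 + 5.3) / 5 = 2.9800%
Sample σ = √[Σ(r − r̄)² / 4] = √[18.2680 / 4] = √4.5670 = 2.1371%
VaR = −(r̄ − z·σ) = −(2.9800 − 1.645 × 2.1371) = −(-0.5355) = 0.5355%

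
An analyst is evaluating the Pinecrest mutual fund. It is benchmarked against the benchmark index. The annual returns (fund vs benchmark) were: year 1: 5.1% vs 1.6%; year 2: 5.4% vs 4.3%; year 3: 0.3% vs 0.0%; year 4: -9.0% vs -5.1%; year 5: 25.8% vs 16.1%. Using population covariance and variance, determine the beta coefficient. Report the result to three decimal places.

r̄p = 5.5200%,  r̄m = 3.3800%
Cov = Σ(rp − r̄p)(rm − r̄m) / 5 = 79.8744
Var(rm) = Σ(rm − r̄m)² / 5 = 49.8296
β = Cov / Var = 79.8744 / 49.8296 = 1.6030

1.603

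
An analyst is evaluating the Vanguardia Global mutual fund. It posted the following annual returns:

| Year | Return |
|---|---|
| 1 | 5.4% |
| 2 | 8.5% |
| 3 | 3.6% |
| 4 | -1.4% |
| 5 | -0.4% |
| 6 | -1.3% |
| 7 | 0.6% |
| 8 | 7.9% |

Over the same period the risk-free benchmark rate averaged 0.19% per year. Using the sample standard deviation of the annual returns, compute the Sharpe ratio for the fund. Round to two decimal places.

0.66

μ = (5.4 + 8.5 + 3.6 − 1.4 − 0.4 − 1.3 + 0.6 + 7.9) / 8 = 2.8625%
Sample std dev = √[115.3988 / 7] = 4.0602%
Sharpe = (μ − rf) / σ = (2.8625 − 0.19) / 4.0602 = 2.6725 / 4.0602 = 0.6582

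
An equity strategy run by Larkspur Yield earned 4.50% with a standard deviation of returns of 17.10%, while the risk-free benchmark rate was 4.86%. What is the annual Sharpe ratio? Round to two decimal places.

Sharpe = (Rp − Rf) / σp = (4.50% − 4.86%) / 17.10% = -0.36% / 17.10% = -0.0211

-0.02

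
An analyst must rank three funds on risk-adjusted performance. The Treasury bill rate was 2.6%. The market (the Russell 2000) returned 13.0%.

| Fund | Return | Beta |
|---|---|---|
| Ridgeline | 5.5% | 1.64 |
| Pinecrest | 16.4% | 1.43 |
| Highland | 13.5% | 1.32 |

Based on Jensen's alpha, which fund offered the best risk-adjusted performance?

Ridgeline: α = 5.5% − [2.6% + 1.64 × (13.0% − 2.6%)] = -14.156
Pinecrest: α = 16.4% − [2.6% + 1.43 × (13.0% − 2.6%)] = -1.072
Highland: α = 13.5% − [2.6% + 1.32 × (13.0% − 2.6%)] = -2.828
Highest: Pinecrest (-1.072).

Pinecrest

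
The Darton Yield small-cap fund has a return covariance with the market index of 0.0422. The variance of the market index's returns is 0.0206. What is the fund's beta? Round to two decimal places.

β = Cov(Rp, Rm) / Var(Rm) = 0.0422 / 0.0206 = 2.0485

2.05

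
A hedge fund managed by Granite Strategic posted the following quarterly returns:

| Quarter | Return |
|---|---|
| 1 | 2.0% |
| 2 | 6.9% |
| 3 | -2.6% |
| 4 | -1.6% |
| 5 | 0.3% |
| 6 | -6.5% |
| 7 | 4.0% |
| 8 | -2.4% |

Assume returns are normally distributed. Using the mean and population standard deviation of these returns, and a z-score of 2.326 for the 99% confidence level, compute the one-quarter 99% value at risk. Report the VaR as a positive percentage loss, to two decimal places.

9.18

μ = (2 + 6.9 − 2.6 − 1.6 + 0.3 − 6.5 + 4 − 2.4) / 8 = 0.10 / 8 = 0.0125%
Population std dev = √[125.0288 / 8] = 3.9533%
VaR = −(μ − z·σ) = −(0.0125 − 2.326 × 3.9533) = −(-9.1829) = 9.1829%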